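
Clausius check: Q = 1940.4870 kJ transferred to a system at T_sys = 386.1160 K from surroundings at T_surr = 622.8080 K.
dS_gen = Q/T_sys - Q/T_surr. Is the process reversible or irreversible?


dS_sys = 1940.4870/386.1160 = 5.0257 kJ/K
dS_surr = -1940.4870/622.8080 = -3.1157 kJ/K
dS_gen = 5.0257 - 3.1157 = 1.9100 kJ/K (irreversible)

dS_gen = 1.9100 kJ/K, irreversible


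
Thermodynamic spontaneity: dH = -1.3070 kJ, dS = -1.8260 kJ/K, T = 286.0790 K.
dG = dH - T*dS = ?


T*dS = 286.0790 * -1.8260 = -522.3803 kJ
dG = -1.3070 + 522.3803 = 521.0733 kJ (non-spontaneous)

dG = 521.0733 kJ, non-spontaneous


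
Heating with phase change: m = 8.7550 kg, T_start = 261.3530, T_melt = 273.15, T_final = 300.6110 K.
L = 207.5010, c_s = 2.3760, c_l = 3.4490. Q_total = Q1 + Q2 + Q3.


Q1 (sensible, solid) = 8.7550 * 2.3760 * 11.7970 = 245.3998 kJ
Q2 (latent) = 8.7550 * 207.5010 = 1816.6713 kJ
Q3 (sensible, liquid) = 8.7550 * 3.4490 * 27.4610 = 829.2122 kJ
Q_total = 2891.2833 kJ

2891.2833 kJ


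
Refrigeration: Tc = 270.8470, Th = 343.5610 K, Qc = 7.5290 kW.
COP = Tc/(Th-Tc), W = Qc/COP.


COP = 270.8470 / 72.7140 = 3.7248
W = 7.5290 / 3.7248 = 2.0213 kW

COP = 3.7248, W = 2.0213 kW


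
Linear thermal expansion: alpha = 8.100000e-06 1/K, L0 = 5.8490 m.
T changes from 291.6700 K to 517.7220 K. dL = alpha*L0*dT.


dT = 226.0520 K
dL = 8.100000e-06 * 5.8490 * 226.0520 = 0.010710 m
L_final = 5.859710 m

dL = 0.010710 m


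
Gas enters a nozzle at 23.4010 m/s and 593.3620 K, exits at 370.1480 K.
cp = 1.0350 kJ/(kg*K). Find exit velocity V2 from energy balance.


dT = 223.2140 K
2*cp*1000*dT = 462052.9800
V1^2 = 547.6068
V2 = sqrt(462600.5868) = 680.1475 m/s

680.1475 m/s


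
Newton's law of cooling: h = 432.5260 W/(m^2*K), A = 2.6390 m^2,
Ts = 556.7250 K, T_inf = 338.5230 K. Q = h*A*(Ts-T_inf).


dT = 218.2020 K
Q = 432.5260 * 2.6390 * 218.2020 = 249063.6429 W

249063.6429 W


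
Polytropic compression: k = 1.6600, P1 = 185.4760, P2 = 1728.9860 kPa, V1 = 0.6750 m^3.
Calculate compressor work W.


(k-1)/k = 0.3976
(P2/P1)^exp = 2.4292
W = 2.5152 * 185.4760 * 0.6750 * (2.4292 - 1) = 450.0411 kJ

450.0411 kJ


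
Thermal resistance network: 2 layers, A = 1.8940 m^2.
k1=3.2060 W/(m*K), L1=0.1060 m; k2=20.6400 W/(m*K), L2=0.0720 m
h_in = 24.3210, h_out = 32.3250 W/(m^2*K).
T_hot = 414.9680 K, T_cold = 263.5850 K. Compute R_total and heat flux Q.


R_conv_in = 1/(24.3210*1.8940) = 0.0217
R_1 = 0.1060/(3.2060*1.8940) = 0.0175
R_2 = 0.0720/(20.6400*1.8940) = 0.0018
R_conv_out = 1/(32.3250*1.8940) = 0.0163
R_total = 0.0573 K/W
Q = 151.3830 / 0.0573 = 2640.0466 W

R_total = 0.0573 K/W, Q = 2640.0466 W


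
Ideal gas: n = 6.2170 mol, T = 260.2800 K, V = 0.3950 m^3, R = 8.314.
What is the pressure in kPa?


P = nRT/V = 6.2170 * 8.314 * 260.2800 / 0.3950
= 13453.3886 / 0.3950 = 34059.2115 Pa = 34.0592 kPa

34.0592 kPa


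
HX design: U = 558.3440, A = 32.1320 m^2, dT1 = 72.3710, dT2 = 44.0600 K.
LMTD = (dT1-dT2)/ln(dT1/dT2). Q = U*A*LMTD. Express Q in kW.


LMTD = 57.0495 K
Q = 558.3440 * 32.1320 * 57.0495 = 1023508.3538 W = 1023.5084 kW

1023.5084 kW


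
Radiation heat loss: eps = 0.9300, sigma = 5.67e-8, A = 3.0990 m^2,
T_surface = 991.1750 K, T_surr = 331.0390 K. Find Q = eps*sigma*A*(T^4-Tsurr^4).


T^4 = 9.6516e+11
Tsurr^4 = 1.2009e+10
Q = 0.9300 * 5.67e-8 * 3.0990 * 9.5316e+11 = 155758.3138 W

155758.3138 W


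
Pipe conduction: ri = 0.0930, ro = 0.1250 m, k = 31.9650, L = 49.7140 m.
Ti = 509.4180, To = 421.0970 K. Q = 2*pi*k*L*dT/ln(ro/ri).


dT = 88.3210 K
ln(ro/ri) = 0.2957
Q = 2*pi*31.9650*49.7140*88.3210 / 0.2957 = 2982119.3336 W

2982119.3336 W


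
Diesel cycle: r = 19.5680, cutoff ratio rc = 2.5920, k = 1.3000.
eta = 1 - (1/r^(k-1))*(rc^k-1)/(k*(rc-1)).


r^(k-1) = 2.4404
rc^k = 3.4493
eta = 0.5151 = 51.5065%

51.5065%


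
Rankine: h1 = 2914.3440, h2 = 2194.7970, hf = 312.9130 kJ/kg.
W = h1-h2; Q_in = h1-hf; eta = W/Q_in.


W = 719.5470 kJ/kg
Q_in = 2601.4310 kJ/kg
eta = 0.2766 = 27.6597%

eta = 27.6597%


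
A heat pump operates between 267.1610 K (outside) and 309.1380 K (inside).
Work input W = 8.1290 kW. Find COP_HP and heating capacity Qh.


COP = 309.1380 / 41.9770 = 7.3645
Qh = 7.3645 * 8.1290 = 59.8657 kW

COP = 7.3645, Qh = 59.8657 kW


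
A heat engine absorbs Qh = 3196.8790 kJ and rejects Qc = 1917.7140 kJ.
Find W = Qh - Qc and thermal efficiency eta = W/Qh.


W = 3196.8790 - 1917.7140 = 1279.1650 kJ
eta = 1279.1650 / 3196.8790 = 0.4001 = 40.0129%

W = 1279.1650 kJ, eta = 40.0129%


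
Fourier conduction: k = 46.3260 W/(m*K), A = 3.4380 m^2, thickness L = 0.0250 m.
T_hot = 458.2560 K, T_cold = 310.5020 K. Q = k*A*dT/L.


dT = 147.7540 K
Q = 46.3260 * 3.4380 * 147.7540 / 0.0250 = 941304.0201 W

941304.0201 W


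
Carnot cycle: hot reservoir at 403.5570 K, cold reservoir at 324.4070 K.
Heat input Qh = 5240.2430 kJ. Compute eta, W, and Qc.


eta = 1 - 324.4070/403.5570 = 0.1961
W = 0.1961 * 5240.2430 = 1027.7736 kJ
Qc = 5240.2430 - 1027.7736 = 4212.4694 kJ

eta = 19.6131%, W = 1027.7736 kJ, Qc = 4212.4694 kJ


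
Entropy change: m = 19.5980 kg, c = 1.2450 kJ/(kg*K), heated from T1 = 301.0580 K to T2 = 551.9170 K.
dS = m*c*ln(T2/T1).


T2/T1 = 1.8333
ln(T2/T1) = 0.6061
dS = 19.5980 * 1.2450 * 0.6061 = 14.7884 kJ/K

14.7884 kJ/K


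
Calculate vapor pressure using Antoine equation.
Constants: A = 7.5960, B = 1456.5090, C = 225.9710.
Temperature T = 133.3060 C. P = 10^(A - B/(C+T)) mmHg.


C+T = 359.2770
B/(C+T) = 4.0540
log10(P) = 7.5960 - 4.0540 = 3.5420
P = 10^3.5420 = 3483.3722 mmHg

3483.3722 mmHg


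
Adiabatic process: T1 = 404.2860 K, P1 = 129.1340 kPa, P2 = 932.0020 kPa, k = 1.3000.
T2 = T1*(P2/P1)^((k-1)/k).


(k-1)/k = 0.2308
(P2/P1)^exp = 1.5779
T2 = 404.2860 * 1.5779 = 637.9337 K

637.9337 K


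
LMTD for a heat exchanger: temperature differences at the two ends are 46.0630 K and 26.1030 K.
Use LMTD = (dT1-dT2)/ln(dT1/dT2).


dT1/dT2 = 1.7647
ln(dT1/dT2) = 0.5680
LMTD = 19.9600 / 0.5680 = 35.1433 K

35.1433 K


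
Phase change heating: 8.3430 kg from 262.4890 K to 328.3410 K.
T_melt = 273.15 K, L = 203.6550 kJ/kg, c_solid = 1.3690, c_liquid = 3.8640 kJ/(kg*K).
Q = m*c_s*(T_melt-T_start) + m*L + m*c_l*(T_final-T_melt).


Q1 (sensible, solid) = 8.3430 * 1.3690 * 10.6610 = 121.7653 kJ
Q2 (latent) = 8.3430 * 203.6550 = 1699.0937 kJ
Q3 (sensible, liquid) = 8.3430 * 3.8640 * 55.1910 = 1779.2117 kJ
Q_total = 3600.0707 kJ

3600.0707 kJ


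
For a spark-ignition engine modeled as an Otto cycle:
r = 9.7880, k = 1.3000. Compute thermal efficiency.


r^(k-1) = 1.9825
eta = 1 - 1/1.9825 = 0.4956 = 49.5581%

49.5581%


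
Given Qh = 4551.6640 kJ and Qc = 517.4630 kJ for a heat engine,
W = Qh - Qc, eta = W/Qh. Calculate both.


W = 4551.6640 - 517.4630 = 4034.2010 kJ
eta = 4034.2010 / 4551.6640 = 0.8863 = 88.6313%

W = 4034.2010 kJ, eta = 88.6313%


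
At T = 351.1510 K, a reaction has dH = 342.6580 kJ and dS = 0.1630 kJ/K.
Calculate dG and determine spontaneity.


T*dS = 351.1510 * 0.1630 = 57.2376 kJ
dG = 342.6580 - 57.2376 = 285.4204 kJ (non-spontaneous)

dG = 285.4204 kJ, non-spontaneous


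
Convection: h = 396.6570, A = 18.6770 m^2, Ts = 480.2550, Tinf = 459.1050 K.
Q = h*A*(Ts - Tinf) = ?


dT = 21.1500 K
Q = 396.6570 * 18.6770 * 21.1500 = 156686.8730 W

156686.8730 W


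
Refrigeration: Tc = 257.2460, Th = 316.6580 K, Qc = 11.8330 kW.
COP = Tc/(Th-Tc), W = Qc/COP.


COP = 257.2460 / 59.4120 = 4.3299
W = 11.8330 / 4.3299 = 2.7329 kW

COP = 4.3299, W = 2.7329 kW


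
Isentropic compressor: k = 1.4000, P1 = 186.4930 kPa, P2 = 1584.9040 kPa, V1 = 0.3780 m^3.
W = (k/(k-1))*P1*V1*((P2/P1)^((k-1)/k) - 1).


(k-1)/k = 0.2857
(P2/P1)^exp = 1.8430
W = 3.5000 * 186.4930 * 0.3780 * (1.8430 - 1) = 207.9941 kJ

207.9941 kJ


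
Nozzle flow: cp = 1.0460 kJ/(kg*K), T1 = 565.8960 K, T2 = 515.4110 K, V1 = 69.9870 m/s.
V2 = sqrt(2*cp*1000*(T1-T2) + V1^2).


dT = 50.4850 K
2*cp*1000*dT = 105614.6200
V1^2 = 4898.1802
V2 = sqrt(110512.8002) = 332.4347 m/s

332.4347 m/s


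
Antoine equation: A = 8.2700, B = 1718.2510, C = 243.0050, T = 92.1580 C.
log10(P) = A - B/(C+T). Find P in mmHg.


C+T = 335.1630
B/(C+T) = 5.1266
log10(P) = 8.2700 - 5.1266 = 3.1434
P = 10^3.1434 = 1391.1917 mmHg

1391.1917 mmHg


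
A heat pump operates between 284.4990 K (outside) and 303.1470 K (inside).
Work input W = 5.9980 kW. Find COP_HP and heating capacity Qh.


COP = 303.1470 / 18.6480 = 16.2563
Qh = 16.2563 * 5.9980 = 97.5051 kW

COP = 16.2563, Qh = 97.5051 kW


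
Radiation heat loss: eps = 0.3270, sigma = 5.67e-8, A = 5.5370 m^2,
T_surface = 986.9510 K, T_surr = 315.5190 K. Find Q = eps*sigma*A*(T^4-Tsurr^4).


T^4 = 9.4882e+11
Tsurr^4 = 9.9106e+09
Q = 0.3270 * 5.67e-8 * 5.5370 * 9.3891e+11 = 96389.0099 W

96389.0099 W


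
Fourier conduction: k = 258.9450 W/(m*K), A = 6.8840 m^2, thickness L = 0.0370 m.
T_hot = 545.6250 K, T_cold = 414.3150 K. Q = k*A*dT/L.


dT = 131.3100 K
Q = 258.9450 * 6.8840 * 131.3100 / 0.0370 = 6326222.5883 W

6326222.5883 W


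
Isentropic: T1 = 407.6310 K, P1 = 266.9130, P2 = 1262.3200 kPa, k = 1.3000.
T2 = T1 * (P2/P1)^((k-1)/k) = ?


(k-1)/k = 0.2308
(P2/P1)^exp = 1.4313
T2 = 407.6310 * 1.4313 = 583.4320 K

583.4320 K


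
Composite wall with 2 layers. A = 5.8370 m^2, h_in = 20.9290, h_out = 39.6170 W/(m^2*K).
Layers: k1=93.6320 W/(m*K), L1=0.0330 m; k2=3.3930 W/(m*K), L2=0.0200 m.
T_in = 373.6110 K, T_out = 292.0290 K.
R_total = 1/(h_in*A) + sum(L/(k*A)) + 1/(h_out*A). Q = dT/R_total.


R_conv_in = 1/(20.9290*5.8370) = 0.0082
R_1 = 0.0330/(93.6320*5.8370) = 6.0381e-05
R_2 = 0.0200/(3.3930*5.8370) = 0.0010
R_conv_out = 1/(39.6170*5.8370) = 0.0043
R_total = 0.0136 K/W
Q = 81.5820 / 0.0136 = 6007.3024 W

R_total = 0.0136 K/W, Q = 6007.3024 W


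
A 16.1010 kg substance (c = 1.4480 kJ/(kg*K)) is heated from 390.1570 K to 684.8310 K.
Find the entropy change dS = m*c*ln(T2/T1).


T2/T1 = 1.7553
ln(T2/T1) = 0.5626
dS = 16.1010 * 1.4480 * 0.5626 = 13.1171 kJ/K

13.1171 kJ/K


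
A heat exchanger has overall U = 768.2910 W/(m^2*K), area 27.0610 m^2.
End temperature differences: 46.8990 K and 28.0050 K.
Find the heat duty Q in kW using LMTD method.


LMTD = 36.6437 K
Q = 768.2910 * 27.0610 * 36.6437 = 761849.8691 W = 761.8499 kW

761.8499 kW


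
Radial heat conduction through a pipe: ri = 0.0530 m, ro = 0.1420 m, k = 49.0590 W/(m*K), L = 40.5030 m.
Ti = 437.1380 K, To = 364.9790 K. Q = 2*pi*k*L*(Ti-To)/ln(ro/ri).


dT = 72.1590 K
ln(ro/ri) = 0.9855
Q = 2*pi*49.0590*40.5030*72.1590 / 0.9855 = 914121.9598 W

914121.9598 W


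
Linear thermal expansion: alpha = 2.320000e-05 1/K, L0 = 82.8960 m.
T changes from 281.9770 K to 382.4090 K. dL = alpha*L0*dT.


dT = 100.4320 K
dL = 2.320000e-05 * 82.8960 * 100.4320 = 0.193150 m
L_final = 83.089150 m

dL = 0.193150 m


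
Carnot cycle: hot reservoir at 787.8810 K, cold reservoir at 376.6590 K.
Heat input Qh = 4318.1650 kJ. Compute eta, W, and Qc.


eta = 1 - 376.6590/787.8810 = 0.5219
W = 0.5219 * 4318.1650 = 2253.7978 kJ
Qc = 4318.1650 - 2253.7978 = 2064.3672 kJ

eta = 52.1934%, W = 2253.7978 kJ, Qc = 2064.3672 kJ


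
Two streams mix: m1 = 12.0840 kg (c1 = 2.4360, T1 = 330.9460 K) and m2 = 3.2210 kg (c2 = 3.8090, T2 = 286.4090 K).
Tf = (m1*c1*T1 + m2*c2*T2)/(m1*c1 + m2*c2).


num = 13255.8246
den = 41.7054
Tf = 317.8442 K

317.8442 K


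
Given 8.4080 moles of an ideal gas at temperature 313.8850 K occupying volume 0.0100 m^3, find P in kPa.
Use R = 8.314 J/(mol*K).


P = nRT/V = 8.4080 * 8.314 * 313.8850 / 0.0100
= 21941.8522 / 0.0100 = 2194185.2195 Pa = 2194.1852 kPa

2194.1852 kPa


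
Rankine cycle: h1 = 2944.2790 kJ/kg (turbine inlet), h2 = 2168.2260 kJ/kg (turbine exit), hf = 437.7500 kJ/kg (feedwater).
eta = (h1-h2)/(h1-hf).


W = 776.0530 kJ/kg
Q_in = 2506.5290 kJ/kg
eta = 0.3096 = 30.9613%

eta = 30.9613%


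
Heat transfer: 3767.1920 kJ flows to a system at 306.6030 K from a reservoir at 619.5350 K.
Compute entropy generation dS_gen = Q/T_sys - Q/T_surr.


dS_sys = 3767.1920/306.6030 = 12.2869 kJ/K
dS_surr = -3767.1920/619.5350 = -6.0807 kJ/K
dS_gen = 12.2869 - 6.0807 = 6.2062 kJ/K (irreversible)

dS_gen = 6.2062 kJ/K, irreversible


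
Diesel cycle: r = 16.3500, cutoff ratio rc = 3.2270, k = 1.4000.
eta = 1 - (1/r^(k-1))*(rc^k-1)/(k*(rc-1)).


r^(k-1) = 3.0578
rc^k = 5.1561
eta = 0.5641 = 56.4060%

56.4060%


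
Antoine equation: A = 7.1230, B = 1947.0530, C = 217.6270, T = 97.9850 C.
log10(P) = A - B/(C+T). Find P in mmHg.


C+T = 315.6120
B/(C+T) = 6.1691
log10(P) = 7.1230 - 6.1691 = 0.9539
P = 10^0.9539 = 8.9922 mmHg

8.9922 mmHg


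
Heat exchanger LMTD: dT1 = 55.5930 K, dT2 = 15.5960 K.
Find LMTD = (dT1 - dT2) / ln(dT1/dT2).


dT1/dT2 = 3.5646
ln(dT1/dT2) = 1.2710
LMTD = 39.9970 / 1.2710 = 31.4679 K

31.4679 K


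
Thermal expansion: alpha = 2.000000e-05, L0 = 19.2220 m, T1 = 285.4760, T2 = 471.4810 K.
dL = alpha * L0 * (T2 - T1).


dT = 186.0050 K
dL = 2.000000e-05 * 19.2220 * 186.0050 = 0.071508 m
L_final = 19.293508 m

dL = 0.071508 m


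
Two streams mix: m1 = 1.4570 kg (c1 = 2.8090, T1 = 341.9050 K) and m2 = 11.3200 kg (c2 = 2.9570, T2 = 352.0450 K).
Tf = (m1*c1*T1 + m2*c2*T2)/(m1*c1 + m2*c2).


num = 13183.4058
den = 37.5660
Tf = 350.9403 K

350.9403 K


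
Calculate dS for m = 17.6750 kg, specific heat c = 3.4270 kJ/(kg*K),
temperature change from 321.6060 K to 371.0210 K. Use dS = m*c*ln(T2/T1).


T2/T1 = 1.1537
ln(T2/T1) = 0.1429
dS = 17.6750 * 3.4270 * 0.1429 = 8.6577 kJ/K

8.6577 kJ/K


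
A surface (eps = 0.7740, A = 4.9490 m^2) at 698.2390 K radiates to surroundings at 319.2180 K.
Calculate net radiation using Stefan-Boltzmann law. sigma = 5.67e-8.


T^4 = 2.3769e+11
Tsurr^4 = 1.0384e+10
Q = 0.7740 * 5.67e-8 * 4.9490 * 2.2731e+11 = 49369.5101 W

49369.5101 W


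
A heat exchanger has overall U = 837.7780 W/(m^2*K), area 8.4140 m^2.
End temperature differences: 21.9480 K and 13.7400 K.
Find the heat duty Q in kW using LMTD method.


LMTD = 17.5248 K
Q = 837.7780 * 8.4140 * 17.5248 = 123533.4646 W = 123.5335 kW

123.5335 kW


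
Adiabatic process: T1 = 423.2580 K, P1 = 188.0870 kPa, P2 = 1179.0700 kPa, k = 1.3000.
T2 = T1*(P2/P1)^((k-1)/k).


(k-1)/k = 0.2308
(P2/P1)^exp = 1.5274
T2 = 423.2580 * 1.5274 = 646.5022 K

646.5022 K


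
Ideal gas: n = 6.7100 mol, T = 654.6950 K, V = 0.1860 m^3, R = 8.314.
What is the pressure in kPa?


P = nRT/V = 6.7100 * 8.314 * 654.6950 / 0.1860
= 36523.4307 / 0.1860 = 196362.5306 Pa = 196.3625 kPa

196.3625 kPa


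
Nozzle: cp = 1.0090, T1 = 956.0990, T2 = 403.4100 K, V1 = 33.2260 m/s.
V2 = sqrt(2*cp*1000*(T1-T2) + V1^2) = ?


dT = 552.6890 K
2*cp*1000*dT = 1115326.4020
V1^2 = 1103.9671
V2 = sqrt(1116430.3691) = 1056.6127 m/s

1056.6127 m/s


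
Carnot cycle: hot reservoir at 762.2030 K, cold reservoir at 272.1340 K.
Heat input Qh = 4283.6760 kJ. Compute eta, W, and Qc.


eta = 1 - 272.1340/762.2030 = 0.6430
W = 0.6430 * 4283.6760 = 2754.2490 kJ
Qc = 4283.6760 - 2754.2490 = 1529.4270 kJ

eta = 64.2964%, W = 2754.2490 kJ, Qc = 1529.4270 kJ


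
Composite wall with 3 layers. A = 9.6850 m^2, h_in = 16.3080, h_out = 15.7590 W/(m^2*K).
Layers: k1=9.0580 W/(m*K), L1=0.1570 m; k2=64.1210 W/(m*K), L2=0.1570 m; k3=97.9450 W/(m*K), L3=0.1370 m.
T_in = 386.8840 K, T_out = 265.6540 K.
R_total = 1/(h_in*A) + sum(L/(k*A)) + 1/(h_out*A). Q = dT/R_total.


R_conv_in = 1/(16.3080*9.6850) = 0.0063
R_1 = 0.1570/(9.0580*9.6850) = 0.0018
R_2 = 0.1570/(64.1210*9.6850) = 0.0003
R_3 = 0.1370/(97.9450*9.6850) = 0.0001
R_conv_out = 1/(15.7590*9.6850) = 0.0066
R_total = 0.0151 K/W
Q = 121.2300 / 0.0151 = 8044.3250 W

R_total = 0.0151 K/W, Q = 8044.3250 W


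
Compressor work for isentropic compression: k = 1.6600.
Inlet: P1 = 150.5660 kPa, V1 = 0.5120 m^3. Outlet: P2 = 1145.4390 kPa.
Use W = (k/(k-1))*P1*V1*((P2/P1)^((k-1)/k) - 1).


(k-1)/k = 0.3976
(P2/P1)^exp = 2.2407
W = 2.5152 * 150.5660 * 0.5120 * (2.2407 - 1) = 240.5533 kJ

240.5533 kJ


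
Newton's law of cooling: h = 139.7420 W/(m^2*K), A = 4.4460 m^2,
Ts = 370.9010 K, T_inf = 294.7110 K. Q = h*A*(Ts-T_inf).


dT = 76.1900 K
Q = 139.7420 * 4.4460 * 76.1900 = 47336.3085 W

47336.3085 W


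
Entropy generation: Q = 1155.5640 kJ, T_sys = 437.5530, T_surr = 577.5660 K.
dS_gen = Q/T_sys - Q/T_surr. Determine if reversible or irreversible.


dS_sys = 1155.5640/437.5530 = 2.6410 kJ/K
dS_surr = -1155.5640/577.5660 = -2.0007 kJ/K
dS_gen = 2.6410 - 2.0007 = 0.6402 kJ/K (irreversible)

dS_gen = 0.6402 kJ/K, irreversible


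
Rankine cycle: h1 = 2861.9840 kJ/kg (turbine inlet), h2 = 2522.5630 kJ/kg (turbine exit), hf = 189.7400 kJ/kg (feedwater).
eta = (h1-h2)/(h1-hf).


W = 339.4210 kJ/kg
Q_in = 2672.2440 kJ/kg
eta = 0.1270 = 12.7017%

eta = 12.7017%


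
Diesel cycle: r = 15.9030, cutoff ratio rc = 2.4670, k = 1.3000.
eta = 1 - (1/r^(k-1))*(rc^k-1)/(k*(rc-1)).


r^(k-1) = 2.2932
rc^k = 3.2346
eta = 0.4890 = 48.9046%

48.9046%


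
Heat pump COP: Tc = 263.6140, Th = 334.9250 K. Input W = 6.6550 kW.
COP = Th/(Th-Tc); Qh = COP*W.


COP = 334.9250 / 71.3110 = 4.6967
Qh = 4.6967 * 6.6550 = 31.2564 kW

COP = 4.6967, Qh = 31.2564 kW


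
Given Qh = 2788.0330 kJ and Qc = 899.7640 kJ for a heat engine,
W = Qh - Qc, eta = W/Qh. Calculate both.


W = 2788.0330 - 899.7640 = 1888.2690 kJ
eta = 1888.2690 / 2788.0330 = 0.6773 = 67.7276%

W = 1888.2690 kJ, eta = 67.7276%


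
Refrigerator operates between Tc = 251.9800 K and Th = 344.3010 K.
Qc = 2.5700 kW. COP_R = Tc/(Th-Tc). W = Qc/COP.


COP = 251.9800 / 92.3210 = 2.7294
W = 2.5700 / 2.7294 = 0.9416 kW

COP = 2.7294, W = 0.9416 kW


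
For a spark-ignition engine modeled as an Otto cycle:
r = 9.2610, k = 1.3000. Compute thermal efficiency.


r^(k-1) = 1.9498
eta = 1 - 1/1.9498 = 0.4871 = 48.7136%

48.7136%


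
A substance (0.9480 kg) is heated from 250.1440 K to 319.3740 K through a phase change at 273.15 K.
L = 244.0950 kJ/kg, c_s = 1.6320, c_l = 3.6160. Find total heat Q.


Q1 (sensible, solid) = 0.9480 * 1.6320 * 23.0060 = 35.5934 kJ
Q2 (latent) = 0.9480 * 244.0950 = 231.4021 kJ
Q3 (sensible, liquid) = 0.9480 * 3.6160 * 46.2240 = 158.4544 kJ
Q_total = 425.4499 kJ

425.4499 kJ


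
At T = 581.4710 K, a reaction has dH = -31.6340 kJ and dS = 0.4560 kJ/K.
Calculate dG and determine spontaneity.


T*dS = 581.4710 * 0.4560 = 265.1508 kJ
dG = -31.6340 - 265.1508 = -296.7848 kJ (spontaneous)

dG = -296.7848 kJ, spontaneous


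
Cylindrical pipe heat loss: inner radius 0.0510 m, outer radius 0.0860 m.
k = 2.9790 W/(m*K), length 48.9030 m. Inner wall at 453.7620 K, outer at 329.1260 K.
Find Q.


dT = 124.6360 K
ln(ro/ri) = 0.5225
Q = 2*pi*2.9790*48.9030*124.6360 / 0.5225 = 218335.8622 W

218335.8622 W


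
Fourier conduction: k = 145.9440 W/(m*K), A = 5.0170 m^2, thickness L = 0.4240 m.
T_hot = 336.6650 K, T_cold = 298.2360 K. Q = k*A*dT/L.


dT = 38.4290 K
Q = 145.9440 * 5.0170 * 38.4290 / 0.4240 = 66362.6275 W

66362.6275 W


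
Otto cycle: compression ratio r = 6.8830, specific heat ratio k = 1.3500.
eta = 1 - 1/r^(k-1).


r^(k-1) = 1.9644
eta = 1 - 1/1.9644 = 0.4909 = 49.0930%

49.0930%


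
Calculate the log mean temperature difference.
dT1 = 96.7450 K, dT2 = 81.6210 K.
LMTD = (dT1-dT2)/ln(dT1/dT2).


dT1/dT2 = 1.1853
ln(dT1/dT2) = 0.1700
LMTD = 15.1240 / 0.1700 = 88.9689 K

88.9689 K


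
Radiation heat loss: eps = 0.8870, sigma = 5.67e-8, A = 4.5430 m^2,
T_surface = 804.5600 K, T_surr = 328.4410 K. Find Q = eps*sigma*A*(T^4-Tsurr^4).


T^4 = 4.1902e+11
Tsurr^4 = 1.1637e+10
Q = 0.8870 * 5.67e-8 * 4.5430 * 4.0738e+11 = 93078.9800 W

93078.9800 W


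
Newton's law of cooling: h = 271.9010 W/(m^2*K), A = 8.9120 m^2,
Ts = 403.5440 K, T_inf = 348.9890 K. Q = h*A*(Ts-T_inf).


dT = 54.5550 K
Q = 271.9010 * 8.9120 * 54.5550 = 132196.6783 W

132196.6783 W


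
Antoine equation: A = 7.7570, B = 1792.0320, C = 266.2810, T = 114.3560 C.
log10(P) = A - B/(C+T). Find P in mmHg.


C+T = 380.6370
B/(C+T) = 4.7080
log10(P) = 7.7570 - 4.7080 = 3.0490
P = 10^3.0490 = 1119.4853 mmHg

1119.4853 mmHg


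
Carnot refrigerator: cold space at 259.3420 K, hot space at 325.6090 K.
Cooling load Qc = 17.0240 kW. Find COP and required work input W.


COP = 259.3420 / 66.2670 = 3.9136
W = 17.0240 / 3.9136 = 4.3500 kW

COP = 3.9136, W = 4.3500 kW


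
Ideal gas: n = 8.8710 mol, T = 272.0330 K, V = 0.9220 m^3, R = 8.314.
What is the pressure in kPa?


P = nRT/V = 8.8710 * 8.314 * 272.0330 / 0.9220
= 20063.3842 / 0.9220 = 21760.7204 Pa = 21.7607 kPa

21.7607 kPa


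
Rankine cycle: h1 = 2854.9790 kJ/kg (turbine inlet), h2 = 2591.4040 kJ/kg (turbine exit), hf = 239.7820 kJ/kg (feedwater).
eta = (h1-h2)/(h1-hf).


W = 263.5750 kJ/kg
Q_in = 2615.1970 kJ/kg
eta = 0.1008 = 10.0786%

eta = 10.0786%


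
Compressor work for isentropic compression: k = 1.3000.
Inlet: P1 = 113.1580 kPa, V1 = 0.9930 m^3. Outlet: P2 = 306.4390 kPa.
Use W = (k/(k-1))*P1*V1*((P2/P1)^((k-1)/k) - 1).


(k-1)/k = 0.2308
(P2/P1)^exp = 1.2585
W = 4.3333 * 113.1580 * 0.9930 * (1.2585 - 1) = 125.8560 kJ

125.8560 kJ


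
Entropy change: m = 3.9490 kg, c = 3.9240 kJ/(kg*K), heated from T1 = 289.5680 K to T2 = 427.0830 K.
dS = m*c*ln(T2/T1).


T2/T1 = 1.4749
ln(T2/T1) = 0.3886
dS = 3.9490 * 3.9240 * 0.3886 = 6.0215 kJ/K

6.0215 kJ/K


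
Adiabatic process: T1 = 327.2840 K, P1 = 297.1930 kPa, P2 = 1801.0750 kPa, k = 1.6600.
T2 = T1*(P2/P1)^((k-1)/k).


(k-1)/k = 0.3976
(P2/P1)^exp = 2.0470
T2 = 327.2840 * 2.0470 = 669.9410 K

669.9410 K


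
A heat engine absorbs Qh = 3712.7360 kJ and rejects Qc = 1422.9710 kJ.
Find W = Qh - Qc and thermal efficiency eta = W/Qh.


W = 3712.7360 - 1422.9710 = 2289.7650 kJ
eta = 2289.7650 / 3712.7360 = 0.6167 = 61.6733%

W = 2289.7650 kJ, eta = 61.6733%


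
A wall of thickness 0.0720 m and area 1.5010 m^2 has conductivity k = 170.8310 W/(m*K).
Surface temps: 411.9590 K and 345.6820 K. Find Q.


dT = 66.2770 K
Q = 170.8310 * 1.5010 * 66.2770 / 0.0720 = 236035.7145 W

236035.7145 W


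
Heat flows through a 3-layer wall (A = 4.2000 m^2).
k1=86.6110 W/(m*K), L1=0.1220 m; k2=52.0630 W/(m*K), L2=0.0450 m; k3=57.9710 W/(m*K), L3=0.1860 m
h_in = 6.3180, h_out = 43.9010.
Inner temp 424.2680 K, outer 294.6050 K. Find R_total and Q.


R_conv_in = 1/(6.3180*4.2000) = 0.0377
R_1 = 0.1220/(86.6110*4.2000) = 0.0003
R_2 = 0.0450/(52.0630*4.2000) = 0.0002
R_3 = 0.1860/(57.9710*4.2000) = 0.0008
R_conv_out = 1/(43.9010*4.2000) = 0.0054
R_total = 0.0444 K/W
Q = 129.6630 / 0.0444 = 2919.4315 W

R_total = 0.0444 K/W, Q = 2919.4315 W


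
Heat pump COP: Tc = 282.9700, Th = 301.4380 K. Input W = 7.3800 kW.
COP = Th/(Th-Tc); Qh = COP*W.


COP = 301.4380 / 18.4680 = 16.3222
Qh = 16.3222 * 7.3800 = 120.4577 kW

COP = 16.3222, Qh = 120.4577 kW


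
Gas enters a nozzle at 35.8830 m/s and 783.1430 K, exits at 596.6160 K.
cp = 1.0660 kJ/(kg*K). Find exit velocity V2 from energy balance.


dT = 186.5270 K
2*cp*1000*dT = 397675.5640
V1^2 = 1287.5897
V2 = sqrt(398963.1537) = 631.6353 m/s

631.6353 m/s


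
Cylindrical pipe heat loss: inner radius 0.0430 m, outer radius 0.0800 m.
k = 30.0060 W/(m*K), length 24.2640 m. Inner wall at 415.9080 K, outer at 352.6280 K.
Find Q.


dT = 63.2800 K
ln(ro/ri) = 0.6208
Q = 2*pi*30.0060*24.2640*63.2800 / 0.6208 = 466279.7783 W

466279.7783 W


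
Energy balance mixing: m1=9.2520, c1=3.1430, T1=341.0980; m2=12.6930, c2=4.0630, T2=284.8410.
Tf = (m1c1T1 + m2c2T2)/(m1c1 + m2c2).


num = 24608.5239
den = 80.6507
Tf = 305.1248 K

305.1248 K


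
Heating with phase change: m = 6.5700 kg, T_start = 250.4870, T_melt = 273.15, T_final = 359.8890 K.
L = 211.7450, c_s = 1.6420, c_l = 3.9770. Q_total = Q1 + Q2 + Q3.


Q1 (sensible, solid) = 6.5700 * 1.6420 * 22.6630 = 244.4871 kJ
Q2 (latent) = 6.5700 * 211.7450 = 1391.1647 kJ
Q3 (sensible, liquid) = 6.5700 * 3.9770 * 86.7390 = 2266.3938 kJ
Q_total = 3902.0455 kJ

3902.0455 kJ


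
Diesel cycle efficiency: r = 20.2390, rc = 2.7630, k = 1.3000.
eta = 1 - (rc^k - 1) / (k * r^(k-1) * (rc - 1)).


r^(k-1) = 2.4652
rc^k = 3.7480
eta = 0.5136 = 51.3639%

51.3639%


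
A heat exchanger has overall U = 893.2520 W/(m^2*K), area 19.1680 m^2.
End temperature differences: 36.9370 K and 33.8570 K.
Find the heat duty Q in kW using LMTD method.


LMTD = 35.3747 K
Q = 893.2520 * 19.1680 * 35.3747 = 605679.6965 W = 605.6797 kW

605.6797 kW


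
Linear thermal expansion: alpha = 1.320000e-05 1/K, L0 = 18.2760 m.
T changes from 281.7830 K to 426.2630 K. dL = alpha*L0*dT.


dT = 144.4800 K
dL = 1.320000e-05 * 18.2760 * 144.4800 = 0.034855 m
L_final = 18.310855 m

dL = 0.034855 m


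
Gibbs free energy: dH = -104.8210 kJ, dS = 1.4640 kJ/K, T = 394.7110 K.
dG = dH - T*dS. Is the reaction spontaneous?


T*dS = 394.7110 * 1.4640 = 577.8569 kJ
dG = -104.8210 - 577.8569 = -682.6779 kJ (spontaneous)

dG = -682.6779 kJ, spontaneous


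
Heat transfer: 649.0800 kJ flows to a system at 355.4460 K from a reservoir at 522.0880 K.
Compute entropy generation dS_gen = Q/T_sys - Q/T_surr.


dS_sys = 649.0800/355.4460 = 1.8261 kJ/K
dS_surr = -649.0800/522.0880 = -1.2432 kJ/K
dS_gen = 1.8261 - 1.2432 = 0.5829 kJ/K (irreversible)

dS_gen = 0.5829 kJ/K, irreversible


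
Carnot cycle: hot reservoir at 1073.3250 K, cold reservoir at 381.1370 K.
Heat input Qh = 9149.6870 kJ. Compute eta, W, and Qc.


eta = 1 - 381.1370/1073.3250 = 0.6449
W = 0.6449 * 9149.6870 = 5900.6392 kJ
Qc = 9149.6870 - 5900.6392 = 3249.0478 kJ

eta = 64.4901%, W = 5900.6392 kJ, Qc = 3249.0478 kJ


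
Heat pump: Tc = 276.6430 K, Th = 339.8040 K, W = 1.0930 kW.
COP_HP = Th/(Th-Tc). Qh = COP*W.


COP = 339.8040 / 63.1610 = 5.3800
Qh = 5.3800 * 1.0930 = 5.8803 kW

COP = 5.3800, Qh = 5.8803 kW


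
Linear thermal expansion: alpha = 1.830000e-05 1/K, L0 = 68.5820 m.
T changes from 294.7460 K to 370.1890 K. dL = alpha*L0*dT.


dT = 75.4430 K
dL = 1.830000e-05 * 68.5820 * 75.4430 = 0.094685 m
L_final = 68.676685 m

dL = 0.094685 m


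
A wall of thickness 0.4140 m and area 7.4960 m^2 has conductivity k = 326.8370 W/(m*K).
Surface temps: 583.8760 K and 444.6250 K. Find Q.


dT = 139.2510 K
Q = 326.8370 * 7.4960 * 139.2510 / 0.4140 = 824059.8880 W

824059.8880 W


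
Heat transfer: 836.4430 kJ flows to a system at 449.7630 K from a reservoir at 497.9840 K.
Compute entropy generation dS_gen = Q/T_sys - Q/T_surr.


dS_sys = 836.4430/449.7630 = 1.8597 kJ/K
dS_surr = -836.4430/497.9840 = -1.6797 kJ/K
dS_gen = 1.8597 - 1.6797 = 0.1801 kJ/K (irreversible)

dS_gen = 0.1801 kJ/K, irreversible


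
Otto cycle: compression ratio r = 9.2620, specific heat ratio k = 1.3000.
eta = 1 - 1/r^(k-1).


r^(k-1) = 1.9499
eta = 1 - 1/1.9499 = 0.4872 = 48.7152%

48.7152%


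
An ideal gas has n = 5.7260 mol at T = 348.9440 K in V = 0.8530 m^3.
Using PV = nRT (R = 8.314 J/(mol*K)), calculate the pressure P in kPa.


P = nRT/V = 5.7260 * 8.314 * 348.9440 / 0.8530
= 16611.8155 / 0.8530 = 19474.5785 Pa = 19.4746 kPa

19.4746 kPa


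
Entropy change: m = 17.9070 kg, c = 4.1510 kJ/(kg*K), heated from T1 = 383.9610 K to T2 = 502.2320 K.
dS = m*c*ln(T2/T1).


T2/T1 = 1.3080
ln(T2/T1) = 0.2685
dS = 17.9070 * 4.1510 * 0.2685 = 19.9597 kJ/K

19.9597 kJ/K


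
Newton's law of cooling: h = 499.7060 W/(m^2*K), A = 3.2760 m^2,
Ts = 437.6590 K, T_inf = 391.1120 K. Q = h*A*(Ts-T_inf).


dT = 46.5470 K
Q = 499.7060 * 3.2760 * 46.5470 = 76199.1545 W

76199.1545 W


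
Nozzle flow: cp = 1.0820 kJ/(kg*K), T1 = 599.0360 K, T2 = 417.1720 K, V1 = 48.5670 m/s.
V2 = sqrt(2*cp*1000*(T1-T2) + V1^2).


dT = 181.8640 K
2*cp*1000*dT = 393553.6960
V1^2 = 2358.7535
V2 = sqrt(395912.4495) = 629.2157 m/s

629.2157 m/s


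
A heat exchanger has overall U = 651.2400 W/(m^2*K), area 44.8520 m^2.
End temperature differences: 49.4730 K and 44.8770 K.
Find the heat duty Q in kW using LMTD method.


LMTD = 47.1377 K
Q = 651.2400 * 44.8520 * 47.1377 = 1376863.6241 W = 1376.8636 kW

1376.8636 kW


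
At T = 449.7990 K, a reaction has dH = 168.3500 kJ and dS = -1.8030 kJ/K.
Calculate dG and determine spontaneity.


T*dS = 449.7990 * -1.8030 = -810.9876 kJ
dG = 168.3500 + 810.9876 = 979.3376 kJ (non-spontaneous)

dG = 979.3376 kJ, non-spontaneous


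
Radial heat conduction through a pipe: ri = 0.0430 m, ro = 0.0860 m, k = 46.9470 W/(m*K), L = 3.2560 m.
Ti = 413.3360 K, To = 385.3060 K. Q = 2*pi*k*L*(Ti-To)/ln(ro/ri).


dT = 28.0300 K
ln(ro/ri) = 0.6931
Q = 2*pi*46.9470*3.2560*28.0300 / 0.6931 = 38839.1527 W

38839.1527 W


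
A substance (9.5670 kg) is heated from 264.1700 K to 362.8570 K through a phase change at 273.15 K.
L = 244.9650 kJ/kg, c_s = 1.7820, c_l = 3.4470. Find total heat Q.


Q1 (sensible, solid) = 9.5670 * 1.7820 * 8.9800 = 153.0946 kJ
Q2 (latent) = 9.5670 * 244.9650 = 2343.5802 kJ
Q3 (sensible, liquid) = 9.5670 * 3.4470 * 89.7070 = 2958.3080 kJ
Q_total = 5454.9828 kJ

5454.9828 kJ


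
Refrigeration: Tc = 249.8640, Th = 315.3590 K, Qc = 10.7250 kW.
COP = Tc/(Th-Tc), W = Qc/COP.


COP = 249.8640 / 65.4950 = 3.8150
W = 10.7250 / 3.8150 = 2.8113 kW

COP = 3.8150, W = 2.8113 kW


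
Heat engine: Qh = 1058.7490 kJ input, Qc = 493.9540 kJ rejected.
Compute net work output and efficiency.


W = 1058.7490 - 493.9540 = 564.7950 kJ
eta = 564.7950 / 1058.7490 = 0.5335 = 53.3455%

W = 564.7950 kJ, eta = 53.3455%


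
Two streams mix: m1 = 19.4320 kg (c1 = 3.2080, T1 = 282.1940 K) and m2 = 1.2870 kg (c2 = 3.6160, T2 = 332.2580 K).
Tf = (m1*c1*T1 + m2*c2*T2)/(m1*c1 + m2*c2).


num = 19137.6286
den = 66.9916
Tf = 285.6719 K

285.6719 K


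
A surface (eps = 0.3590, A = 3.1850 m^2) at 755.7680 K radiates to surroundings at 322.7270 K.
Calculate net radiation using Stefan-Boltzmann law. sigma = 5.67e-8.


T^4 = 3.2625e+11
Tsurr^4 = 1.0848e+10
Q = 0.3590 * 5.67e-8 * 3.1850 * 3.1540e+11 = 20448.2090 W

20448.2090 W


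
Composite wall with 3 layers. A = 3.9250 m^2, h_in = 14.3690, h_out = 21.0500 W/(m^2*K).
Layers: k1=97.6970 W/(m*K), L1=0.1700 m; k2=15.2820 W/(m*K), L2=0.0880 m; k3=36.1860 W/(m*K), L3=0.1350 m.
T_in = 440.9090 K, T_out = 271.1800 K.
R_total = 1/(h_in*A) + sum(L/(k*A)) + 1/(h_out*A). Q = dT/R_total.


R_conv_in = 1/(14.3690*3.9250) = 0.0177
R_1 = 0.1700/(97.6970*3.9250) = 0.0004
R_2 = 0.0880/(15.2820*3.9250) = 0.0015
R_3 = 0.1350/(36.1860*3.9250) = 0.0010
R_conv_out = 1/(21.0500*3.9250) = 0.0121
R_total = 0.0327 K/W
Q = 169.7290 / 0.0327 = 5191.2209 W

R_total = 0.0327 K/W, Q = 5191.2209 W


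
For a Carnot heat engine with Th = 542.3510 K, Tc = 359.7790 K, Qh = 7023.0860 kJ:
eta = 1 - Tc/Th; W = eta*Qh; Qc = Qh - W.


eta = 1 - 359.7790/542.3510 = 0.3366
W = 0.3366 * 7023.0860 = 2364.1864 kJ
Qc = 7023.0860 - 2364.1864 = 4658.8996 kJ

eta = 33.6631%, W = 2364.1864 kJ, Qc = 4658.8996 kJ


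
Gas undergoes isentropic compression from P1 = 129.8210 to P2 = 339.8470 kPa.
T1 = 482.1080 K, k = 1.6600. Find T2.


(k-1)/k = 0.3976
(P2/P1)^exp = 1.4661
T2 = 482.1080 * 1.4661 = 706.8262 K

706.8262 K


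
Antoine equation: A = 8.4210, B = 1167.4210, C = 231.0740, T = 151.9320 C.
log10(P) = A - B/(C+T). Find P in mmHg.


C+T = 383.0060
B/(C+T) = 3.0480
log10(P) = 8.4210 - 3.0480 = 5.3730
P = 10^5.3730 = 236021.2708 mmHg

236021.2708 mmHg


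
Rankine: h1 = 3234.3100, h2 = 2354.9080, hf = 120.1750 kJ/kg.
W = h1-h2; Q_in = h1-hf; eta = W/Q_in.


W = 879.4020 kJ/kg
Q_in = 3114.1350 kJ/kg
eta = 0.2824 = 28.2390%

eta = 28.2390%


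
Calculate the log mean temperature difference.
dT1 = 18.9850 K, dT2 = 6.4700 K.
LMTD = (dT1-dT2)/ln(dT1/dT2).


dT1/dT2 = 2.9343
ln(dT1/dT2) = 1.0765
LMTD = 12.5150 / 1.0765 = 11.6259 K

11.6259 K


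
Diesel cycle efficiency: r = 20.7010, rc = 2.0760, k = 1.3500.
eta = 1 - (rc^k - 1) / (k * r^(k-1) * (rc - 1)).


r^(k-1) = 2.8880
rc^k = 2.6808
eta = 0.5994 = 59.9354%

59.9354%


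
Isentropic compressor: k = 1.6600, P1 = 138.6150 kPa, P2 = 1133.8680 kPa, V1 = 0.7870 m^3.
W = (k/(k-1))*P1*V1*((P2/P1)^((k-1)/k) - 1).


(k-1)/k = 0.3976
(P2/P1)^exp = 2.3062
W = 2.5152 * 138.6150 * 0.7870 * (2.3062 - 1) = 358.3990 kJ

358.3990 kJ


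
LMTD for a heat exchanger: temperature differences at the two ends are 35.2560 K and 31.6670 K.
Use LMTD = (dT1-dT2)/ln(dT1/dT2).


dT1/dT2 = 1.1133
ln(dT1/dT2) = 0.1074
LMTD = 3.5890 / 0.1074 = 33.4294 K

33.4294 K


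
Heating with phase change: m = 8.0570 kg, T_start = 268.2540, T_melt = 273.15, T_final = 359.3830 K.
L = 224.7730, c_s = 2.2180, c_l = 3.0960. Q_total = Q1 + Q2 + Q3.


Q1 (sensible, solid) = 8.0570 * 2.2180 * 4.8960 = 87.4936 kJ
Q2 (latent) = 8.0570 * 224.7730 = 1810.9961 kJ
Q3 (sensible, liquid) = 8.0570 * 3.0960 * 86.2330 = 2151.0367 kJ
Q_total = 4049.5263 kJ

4049.5263 kJ


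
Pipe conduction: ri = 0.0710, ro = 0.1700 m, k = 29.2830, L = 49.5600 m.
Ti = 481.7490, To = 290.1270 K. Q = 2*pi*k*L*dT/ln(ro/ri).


dT = 191.6220 K
ln(ro/ri) = 0.8731
Q = 2*pi*29.2830*49.5600*191.6220 / 0.8731 = 2001238.6510 W

2001238.6510 W


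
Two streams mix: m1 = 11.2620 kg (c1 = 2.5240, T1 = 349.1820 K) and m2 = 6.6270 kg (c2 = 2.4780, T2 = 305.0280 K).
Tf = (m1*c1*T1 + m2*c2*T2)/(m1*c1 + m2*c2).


num = 14934.6791
den = 44.8470
Tf = 333.0140 K

333.0140 K


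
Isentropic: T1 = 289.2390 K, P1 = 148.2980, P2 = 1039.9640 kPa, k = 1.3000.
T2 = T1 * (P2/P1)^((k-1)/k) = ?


(k-1)/k = 0.2308
(P2/P1)^exp = 1.5675
T2 = 289.2390 * 1.5675 = 453.3782 K

453.3782 K


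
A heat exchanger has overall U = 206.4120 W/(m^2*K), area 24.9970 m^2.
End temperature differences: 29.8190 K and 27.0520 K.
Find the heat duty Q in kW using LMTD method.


LMTD = 28.4130 K
Q = 206.4120 * 24.9970 * 28.4130 = 146602.2584 W = 146.6023 kW

146.6023 kW


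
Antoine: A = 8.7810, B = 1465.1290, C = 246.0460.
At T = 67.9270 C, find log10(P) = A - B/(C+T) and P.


C+T = 313.9730
B/(C+T) = 4.6664
log10(P) = 8.7810 - 4.6664 = 4.1146
P = 10^4.1146 = 13019.1558 mmHg

13019.1558 mmHg


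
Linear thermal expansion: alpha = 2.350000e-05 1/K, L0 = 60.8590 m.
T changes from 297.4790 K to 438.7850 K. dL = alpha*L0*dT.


dT = 141.3060 K
dL = 2.350000e-05 * 60.8590 * 141.3060 = 0.202094 m
L_final = 61.061094 m

dL = 0.202094 m


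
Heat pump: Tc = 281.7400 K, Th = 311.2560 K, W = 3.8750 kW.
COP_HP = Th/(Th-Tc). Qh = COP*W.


COP = 311.2560 / 29.5160 = 10.5453
Qh = 10.5453 * 3.8750 = 40.8632 kW

COP = 10.5453, Qh = 40.8632 kW


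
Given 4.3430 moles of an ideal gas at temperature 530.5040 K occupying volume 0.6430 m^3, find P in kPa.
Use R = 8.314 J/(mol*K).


P = nRT/V = 4.3430 * 8.314 * 530.5040 / 0.6430
= 19155.2803 / 0.6430 = 29790.4826 Pa = 29.7905 kPa

29.7905 kPa


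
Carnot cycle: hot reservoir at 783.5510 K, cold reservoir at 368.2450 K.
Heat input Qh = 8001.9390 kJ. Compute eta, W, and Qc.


eta = 1 - 368.2450/783.5510 = 0.5300
W = 0.5300 * 8001.9390 = 4241.2725 kJ
Qc = 8001.9390 - 4241.2725 = 3760.6665 kJ

eta = 53.0031%, W = 4241.2725 kJ, Qc = 3760.6665 kJ


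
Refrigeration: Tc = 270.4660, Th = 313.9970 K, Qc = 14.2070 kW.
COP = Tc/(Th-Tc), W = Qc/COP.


COP = 270.4660 / 43.5310 = 6.2132
W = 14.2070 / 6.2132 = 2.2866 kW

COP = 6.2132, W = 2.2866 kW


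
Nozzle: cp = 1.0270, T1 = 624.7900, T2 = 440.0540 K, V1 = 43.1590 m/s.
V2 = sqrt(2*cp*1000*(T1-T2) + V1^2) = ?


dT = 184.7360 K
2*cp*1000*dT = 379447.7440
V1^2 = 1862.6993
V2 = sqrt(381310.4433) = 617.5034 m/s

617.5034 m/s


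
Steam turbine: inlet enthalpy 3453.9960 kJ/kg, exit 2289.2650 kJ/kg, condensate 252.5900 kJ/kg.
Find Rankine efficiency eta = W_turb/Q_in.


W = 1164.7310 kJ/kg
Q_in = 3201.4060 kJ/kg
eta = 0.3638 = 36.3819%

eta = 36.3819%


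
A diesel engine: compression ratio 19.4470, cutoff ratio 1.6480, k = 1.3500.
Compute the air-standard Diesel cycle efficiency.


r^(k-1) = 2.8255
rc^k = 1.9629
eta = 0.6105 = 61.0451%

61.0451%


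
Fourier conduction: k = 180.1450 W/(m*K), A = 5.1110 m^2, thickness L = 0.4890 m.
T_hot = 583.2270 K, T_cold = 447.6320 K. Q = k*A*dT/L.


dT = 135.5950 K
Q = 180.1450 * 5.1110 * 135.5950 / 0.4890 = 255307.1102 W

255307.1102 W


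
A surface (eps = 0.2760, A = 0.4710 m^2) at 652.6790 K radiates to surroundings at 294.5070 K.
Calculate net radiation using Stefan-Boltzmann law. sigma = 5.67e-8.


T^4 = 1.8147e+11
Tsurr^4 = 7.5229e+09
Q = 0.2760 * 5.67e-8 * 0.4710 * 1.7394e+11 = 1282.1056 W

1282.1056 W


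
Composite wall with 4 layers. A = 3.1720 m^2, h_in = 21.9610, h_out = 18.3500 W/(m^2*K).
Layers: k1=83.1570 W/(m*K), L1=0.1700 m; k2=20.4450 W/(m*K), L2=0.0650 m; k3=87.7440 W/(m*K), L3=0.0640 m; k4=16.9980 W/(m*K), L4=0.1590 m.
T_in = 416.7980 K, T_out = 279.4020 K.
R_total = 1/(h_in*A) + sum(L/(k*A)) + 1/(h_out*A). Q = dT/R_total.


R_conv_in = 1/(21.9610*3.1720) = 0.0144
R_1 = 0.1700/(83.1570*3.1720) = 0.0006
R_2 = 0.0650/(20.4450*3.1720) = 0.0010
R_3 = 0.0640/(87.7440*3.1720) = 0.0002
R_4 = 0.1590/(16.9980*3.1720) = 0.0029
R_conv_out = 1/(18.3500*3.1720) = 0.0172
R_total = 0.0364 K/W
Q = 137.3960 / 0.0364 = 3778.6275 W

R_total = 0.0364 K/W, Q = 3778.6275 W


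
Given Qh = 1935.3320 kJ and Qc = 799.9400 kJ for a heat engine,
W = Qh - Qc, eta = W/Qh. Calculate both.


W = 1935.3320 - 799.9400 = 1135.3920 kJ
eta = 1135.3920 / 1935.3320 = 0.5867 = 58.6665%

W = 1135.3920 kJ, eta = 58.6665%


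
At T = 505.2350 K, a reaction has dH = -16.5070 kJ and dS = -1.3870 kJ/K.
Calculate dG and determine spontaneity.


T*dS = 505.2350 * -1.3870 = -700.7609 kJ
dG = -16.5070 + 700.7609 = 684.2539 kJ (non-spontaneous)

dG = 684.2539 kJ, non-spontaneous


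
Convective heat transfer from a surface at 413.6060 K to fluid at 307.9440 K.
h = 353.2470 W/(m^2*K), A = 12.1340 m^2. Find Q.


dT = 105.6620 K
Q = 353.2470 * 12.1340 * 105.6620 = 452898.9353 W

452898.9353 W


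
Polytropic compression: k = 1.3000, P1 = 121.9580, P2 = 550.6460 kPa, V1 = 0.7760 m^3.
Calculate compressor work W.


(k-1)/k = 0.2308
(P2/P1)^exp = 1.4160
W = 4.3333 * 121.9580 * 0.7760 * (1.4160 - 1) = 170.6202 kJ

170.6202 kJ


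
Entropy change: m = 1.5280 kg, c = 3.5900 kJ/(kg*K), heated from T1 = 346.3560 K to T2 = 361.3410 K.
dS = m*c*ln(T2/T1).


T2/T1 = 1.0433
ln(T2/T1) = 0.0424
dS = 1.5280 * 3.5900 * 0.0424 = 0.2323 kJ/K

0.2323 kJ/K


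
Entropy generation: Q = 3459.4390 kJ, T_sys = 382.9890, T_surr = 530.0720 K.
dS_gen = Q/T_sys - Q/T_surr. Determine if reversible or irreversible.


dS_sys = 3459.4390/382.9890 = 9.0327 kJ/K
dS_surr = -3459.4390/530.0720 = -6.5264 kJ/K
dS_gen = 9.0327 - 6.5264 = 2.5064 kJ/K (irreversible)

dS_gen = 2.5064 kJ/K, irreversible


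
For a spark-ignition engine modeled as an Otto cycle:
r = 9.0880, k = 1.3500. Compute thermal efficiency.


r^(k-1) = 2.1650
eta = 1 - 1/2.1650 = 0.5381 = 53.8113%

53.8113%


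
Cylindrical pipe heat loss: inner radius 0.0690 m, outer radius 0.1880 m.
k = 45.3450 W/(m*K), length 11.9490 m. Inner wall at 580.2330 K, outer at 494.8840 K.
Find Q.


dT = 85.3490 K
ln(ro/ri) = 1.0023
Q = 2*pi*45.3450*11.9490*85.3490 / 1.0023 = 289885.2905 W

289885.2905 W


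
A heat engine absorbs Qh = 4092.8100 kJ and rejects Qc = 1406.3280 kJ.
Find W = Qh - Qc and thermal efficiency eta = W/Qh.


W = 4092.8100 - 1406.3280 = 2686.4820 kJ
eta = 2686.4820 / 4092.8100 = 0.6564 = 65.6391%

W = 2686.4820 kJ, eta = 65.6391%


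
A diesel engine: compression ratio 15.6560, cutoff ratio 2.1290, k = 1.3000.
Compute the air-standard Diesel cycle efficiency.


r^(k-1) = 2.2825
rc^k = 2.6707
eta = 0.5013 = 50.1274%

50.1274%


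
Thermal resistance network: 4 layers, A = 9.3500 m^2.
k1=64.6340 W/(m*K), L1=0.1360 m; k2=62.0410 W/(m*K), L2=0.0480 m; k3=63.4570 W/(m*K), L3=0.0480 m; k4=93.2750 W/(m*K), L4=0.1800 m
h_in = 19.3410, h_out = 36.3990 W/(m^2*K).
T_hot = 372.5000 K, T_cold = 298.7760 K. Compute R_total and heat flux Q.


R_conv_in = 1/(19.3410*9.3500) = 0.0055
R_1 = 0.1360/(64.6340*9.3500) = 0.0002
R_2 = 0.0480/(62.0410*9.3500) = 8.2747e-05
R_3 = 0.0480/(63.4570*9.3500) = 8.0900e-05
R_4 = 0.1800/(93.2750*9.3500) = 0.0002
R_conv_out = 1/(36.3990*9.3500) = 0.0029
R_total = 0.0091 K/W
Q = 73.7240 / 0.0091 = 8134.4309 W

R_total = 0.0091 K/W, Q = 8134.4309 W
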